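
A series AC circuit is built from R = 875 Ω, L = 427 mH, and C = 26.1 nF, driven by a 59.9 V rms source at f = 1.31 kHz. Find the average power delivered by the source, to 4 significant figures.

ω = 2πf = 8231 rad/s
X_L = ωL = 3515 Ω
X_C = 1/(ωC) = 4655 Ω
Net reactance X = X_L − X_C = -1140 Ω
Z = 875.0 − j1140 Ω
|Z| = √(875.0² + 1140²) = 1437 Ω
∠Z = arctan(-1140/875.0) = -52.50°
I = V/|Z| = 41.68 mA
P = VI cos φ = 59.9 × 0.04168 × cos(-52.50°) = 1.520 W

1.520 W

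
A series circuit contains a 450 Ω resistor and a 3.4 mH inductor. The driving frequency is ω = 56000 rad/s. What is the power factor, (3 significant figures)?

X_L = ωL = 190 Ω
Z = 450 + j190 Ω
|Z| = √(450² + 190²) = 489 Ω
∠Z = arctan(190/450) = 22.9°
cos φ = cos(22.9°) = 0.921

0.921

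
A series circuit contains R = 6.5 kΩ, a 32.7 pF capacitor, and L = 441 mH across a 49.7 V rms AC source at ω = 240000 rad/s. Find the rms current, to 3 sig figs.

X_L = ωL = 106000 Ω
X_C = 1/(ωC) = 127000 Ω
Net reactance X = X_L − X_C = -21600 Ω
Z = 6500 − j21600 Ω
|Z| = √(6500² + 21600²) = 22500 Ω
I = V/|Z| = 49.7/22500 = 2.21 mA

2.21 mA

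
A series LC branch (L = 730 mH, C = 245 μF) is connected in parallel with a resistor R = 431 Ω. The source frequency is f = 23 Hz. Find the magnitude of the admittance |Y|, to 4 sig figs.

ω = 2πf = 144.5 rad/s
X_L = ωL = 105.5 Ω
X_C = 1/(ωC) = 28.24 Ω
Branch 1: Z₁ = R = 431.0 Ω
Branch 2 (series LC): Z₂ = j(X_L − X_C) = j77.25 Ω
Parallel: Z = Z₁Z₂/(Z₁+Z₂), |Z| = 76.04 Ω, ∠Z = 79.84°
|Y| = 1/|Z| = 13.15 mS

13.15 mS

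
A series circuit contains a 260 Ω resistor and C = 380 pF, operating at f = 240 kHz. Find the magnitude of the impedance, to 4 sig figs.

1764 Ω

ω = 2πf = 1.508e+06 rad/s
X_C = 1/(ωC) = 1745 Ω
Z = 260.0 − j1745 Ω
|Z| = √(260.0² + 1745²) = 1764 Ω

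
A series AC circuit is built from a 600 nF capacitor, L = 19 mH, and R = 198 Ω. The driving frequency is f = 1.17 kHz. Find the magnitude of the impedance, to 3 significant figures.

216 Ω

ω = 2πf = 7351 rad/s
X_L = ωL = 140 Ω
X_C = 1/(ωC) = 227 Ω
Net reactance X = X_L − X_C = -87.0 Ω
Z = 198 − j87.0 Ω
|Z| = √(198² + 87.0²) = 216 Ω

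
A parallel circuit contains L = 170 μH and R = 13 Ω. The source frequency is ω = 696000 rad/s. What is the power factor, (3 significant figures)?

0.994

X_L = ωL = 118 Ω
Parallel: admittances add. Y = 1/R + 1/(jωL)
Y = (0.0769 − j0.00845) S
|Y| = 0.0774 S → |Z| = 1/|Y| = 12.9 Ω, ∠Z = −∠Y = 6.27°
cos φ = cos(6.27°) = 0.994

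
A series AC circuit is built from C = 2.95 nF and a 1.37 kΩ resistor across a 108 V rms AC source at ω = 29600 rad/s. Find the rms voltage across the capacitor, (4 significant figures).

107.2 V

X_C = 1/(ωC) = 11450 Ω
Z = 1370 − j11450 Ω
|Z| = √(1370² + 11450²) = 11530 Ω
I = V/|Z| = 9.364 mA
V_C = I·|Z_C| = 0.009364 × 11450 = 107.2 V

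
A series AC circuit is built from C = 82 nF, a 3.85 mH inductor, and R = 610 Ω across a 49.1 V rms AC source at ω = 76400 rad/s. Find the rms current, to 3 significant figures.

78.6 mA

X_L = ωL = 294 Ω
X_C = 1/(ωC) = 160 Ω
Net reactance X = X_L − X_C = 135 Ω
Z = 610 + j135 Ω
|Z| = √(610² + 135²) = 625 Ω
I = V/|Z| = 49.1/625 = 78.6 mA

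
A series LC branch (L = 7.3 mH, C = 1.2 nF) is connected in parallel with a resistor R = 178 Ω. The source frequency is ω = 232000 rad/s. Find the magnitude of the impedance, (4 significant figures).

177.2 Ω

X_L = ωL = 1694 Ω
X_C = 1/(ωC) = 3592 Ω
Branch 1: Z₁ = R = 178.0 Ω
Branch 2 (series LC): Z₂ = j(X_L − X_C) = −j1898 Ω
Parallel: Z = Z₁Z₂/(Z₁+Z₂), |Z| = 177.2 Ω, ∠Z = -5.357°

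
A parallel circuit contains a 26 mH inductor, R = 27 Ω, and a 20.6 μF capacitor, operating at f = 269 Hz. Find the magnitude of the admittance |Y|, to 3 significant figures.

ω = 2πf = 1690 rad/s
X_L = ωL = 43.9 Ω
X_C = 1/(ωC) = 28.7 Ω
Parallel: admittances add. Y = 1/R + 1/(jωL) + jωC
Y = (0.0370 + j0.0121) S
|Y| = 0.0390 S → |Z| = 1/|Y| = 25.7 Ω, ∠Z = −∠Y = -18.0°

39.0 mS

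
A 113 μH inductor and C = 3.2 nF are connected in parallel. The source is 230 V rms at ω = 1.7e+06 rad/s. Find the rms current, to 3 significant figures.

53.9 mA

X_L = ωL = 192 Ω
X_C = 1/(ωC) = 184 Ω
Parallel: admittances add. Y = 1/(jωL) + jωC
Y = (0 + j0.000234) S
|Y| = 0.000234 S → |Z| = 1/|Y| = 4270 Ω, ∠Z = −∠Y = -90.0°
I = V/|Z| = 230/4270 = 53.9 mA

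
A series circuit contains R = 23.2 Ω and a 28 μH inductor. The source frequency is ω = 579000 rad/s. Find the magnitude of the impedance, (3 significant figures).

28.3 Ω

X_L = ωL = 16.2 Ω
Z = 23.2 + j16.2 Ω
|Z| = √(23.2² + 16.2²) = 28.3 Ω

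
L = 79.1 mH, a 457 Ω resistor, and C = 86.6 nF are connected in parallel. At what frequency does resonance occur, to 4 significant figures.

1.923 kHz

ω₀ = 1/√(LC) = 1/√(0.0791 × 8.66e-08) = 12080 rad/s
f₀ = ω₀/(2π) = 1.923 kHz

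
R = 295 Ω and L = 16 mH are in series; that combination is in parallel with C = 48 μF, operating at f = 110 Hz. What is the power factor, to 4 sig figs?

0.1019

ω = 2πf = 691.2 rad/s
X_L = ωL = 11.06 Ω
X_C = 1/(ωC) = 30.14 Ω
Branch 1 (R+jX_L): Z₁ = 295.0 + j11.06 Ω, |Z₁| = 295.2 Ω
Branch 2 (−jX_C): Z₂ = −j30.14 Ω
Parallel: Z = Z₁Z₂/(Z₁+Z₂), |Z| = 30.10 Ω, ∠Z = -84.15°
cos φ = cos(-84.15°) = 0.1019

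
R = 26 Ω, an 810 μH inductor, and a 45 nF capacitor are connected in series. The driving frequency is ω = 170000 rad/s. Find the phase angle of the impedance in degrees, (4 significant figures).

15.03°

X_L = ωL = 137.7 Ω
X_C = 1/(ωC) = 130.7 Ω
Net reactance X = X_L − X_C = 6.981 Ω
Z = 26.00 + j6.981 Ω
|Z| = √(26.00² + 6.981²) = 26.92 Ω
∠Z = arctan(6.981/26.00) = 15.03°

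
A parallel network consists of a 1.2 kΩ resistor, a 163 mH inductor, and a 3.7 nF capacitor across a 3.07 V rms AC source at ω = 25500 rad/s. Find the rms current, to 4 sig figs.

X_L = ωL = 4156 Ω
X_C = 1/(ωC) = 10600 Ω
Parallel: admittances add. Y = 1/R + 1/(jωL) + jωC
Y = (0.0008333 − j0.0001462) S
|Y| = 0.0008461 S → |Z| = 1/|Y| = 1182 Ω, ∠Z = −∠Y = 9.953°
I = V/|Z| = 3.07/1182 = 2.597 mA

2.597 mA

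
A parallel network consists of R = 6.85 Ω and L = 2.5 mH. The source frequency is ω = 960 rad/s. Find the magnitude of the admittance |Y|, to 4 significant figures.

X_L = ωL = 2.400 Ω
Parallel: admittances add. Y = 1/R + 1/(jωL)
Y = (0.1460 − j0.4167) S
|Y| = 0.4415 S → |Z| = 1/|Y| = 2.265 Ω, ∠Z = −∠Y = 70.69°

441.5 mS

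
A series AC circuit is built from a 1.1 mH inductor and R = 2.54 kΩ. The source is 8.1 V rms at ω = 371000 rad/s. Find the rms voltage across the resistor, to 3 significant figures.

X_L = ωL = 408 Ω
Z = 2540 + j408 Ω
|Z| = √(2540² + 408²) = 2570 Ω
I = V/|Z| = 3.15 mA
V_R = I·|Z_R| = 0.00315 × 2540 = 8.00 V

8.00 V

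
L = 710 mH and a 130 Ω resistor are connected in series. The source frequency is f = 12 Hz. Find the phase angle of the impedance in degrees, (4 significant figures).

ω = 2πf = 75.40 rad/s
X_L = ωL = 53.53 Ω
Z = 130.0 + j53.53 Ω
|Z| = √(130.0² + 53.53²) = 140.6 Ω
∠Z = arctan(53.53/130.0) = 22.38°

22.38°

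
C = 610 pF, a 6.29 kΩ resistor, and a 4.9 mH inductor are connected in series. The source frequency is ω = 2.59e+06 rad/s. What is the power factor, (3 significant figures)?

X_L = ωL = 12700 Ω
X_C = 1/(ωC) = 633 Ω
Net reactance X = X_L − X_C = 12100 Ω
Z = 6290 + j12100 Ω
|Z| = √(6290² + 12100²) = 13600 Ω
∠Z = arctan(12100/6290) = 62.5°
cos φ = cos(62.5°) = 0.462

0.462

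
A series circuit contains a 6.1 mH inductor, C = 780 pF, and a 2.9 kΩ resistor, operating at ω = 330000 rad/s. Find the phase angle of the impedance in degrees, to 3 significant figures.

-32.8°

X_L = ωL = 2010 Ω
X_C = 1/(ωC) = 3890 Ω
Net reactance X = X_L − X_C = -1870 Ω
Z = 2900 − j1870 Ω
|Z| = √(2900² + 1870²) = 3450 Ω
∠Z = arctan(-1870/2900) = -32.8°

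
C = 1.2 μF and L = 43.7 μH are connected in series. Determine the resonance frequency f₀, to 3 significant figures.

ω₀ = 1/√(LC) = 1/√(4.37e-05 × 1.2e-06) = 138100 rad/s
f₀ = ω₀/(2π) = 22.0 kHz

22.0 kHz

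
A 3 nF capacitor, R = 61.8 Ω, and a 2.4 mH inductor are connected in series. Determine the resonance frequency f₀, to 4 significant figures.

59.31 kHz

ω₀ = 1/√(LC) = 1/√(0.0024 × 3e-09) = 372700 rad/s
f₀ = ω₀/(2π) = 59.31 kHz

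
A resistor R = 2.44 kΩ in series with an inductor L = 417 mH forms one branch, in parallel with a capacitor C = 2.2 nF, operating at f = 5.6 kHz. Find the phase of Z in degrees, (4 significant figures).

-45.15°

ω = 2πf = 35190 rad/s
X_L = ωL = 14670 Ω
X_C = 1/(ωC) = 12920 Ω
Branch 1 (R+jX_L): Z₁ = 2440 + j14670 Ω, |Z₁| = 14870 Ω
Branch 2 (−jX_C): Z₂ = −j12920 Ω
Parallel: Z = Z₁Z₂/(Z₁+Z₂), |Z| = 63940 Ω, ∠Z = -45.15°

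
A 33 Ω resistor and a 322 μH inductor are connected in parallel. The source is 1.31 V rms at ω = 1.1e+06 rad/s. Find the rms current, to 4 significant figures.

X_L = ωL = 354.2 Ω
Parallel: admittances add. Y = 1/R + 1/(jωL)
Y = (0.03030 − j0.002823) S
|Y| = 0.03043 S → |Z| = 1/|Y| = 32.86 Ω, ∠Z = −∠Y = 5.323°
I = V/|Z| = 1.31/32.86 = 39.87 mA

39.87 mA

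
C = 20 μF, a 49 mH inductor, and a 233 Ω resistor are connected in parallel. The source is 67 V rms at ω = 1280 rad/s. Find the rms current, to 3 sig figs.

X_L = ωL = 62.7 Ω
X_C = 1/(ωC) = 39.1 Ω
Parallel: admittances add. Y = 1/R + 1/(jωL) + jωC
Y = (0.00429 + j0.00966) S
|Y| = 0.0106 S → |Z| = 1/|Y| = 94.6 Ω, ∠Z = −∠Y = -66.0°
I = V/|Z| = 67/94.6 = 708 mA

708 mA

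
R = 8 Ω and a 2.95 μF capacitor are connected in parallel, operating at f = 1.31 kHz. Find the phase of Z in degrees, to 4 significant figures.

ω = 2πf = 8231 rad/s
X_C = 1/(ωC) = 41.18 Ω
Parallel: admittances add. Y = 1/R + jωC
Y = (0.1250 + j0.02428) S
|Y| = 0.1273 S → |Z| = 1/|Y| = 7.853 Ω, ∠Z = −∠Y = -10.99°

-10.99°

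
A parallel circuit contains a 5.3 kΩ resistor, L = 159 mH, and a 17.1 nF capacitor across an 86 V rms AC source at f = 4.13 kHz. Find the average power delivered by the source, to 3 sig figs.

ω = 2πf = 25950 rad/s
X_L = ωL = 4130 Ω
X_C = 1/(ωC) = 2250 Ω
Parallel: admittances add. Y = 1/R + 1/(jωL) + jωC
Y = (0.000189 + j0.000201) S
|Y| = 0.000276 S → |Z| = 1/|Y| = 3620 Ω, ∠Z = −∠Y = -46.9°
I = V/|Z| = 23.7 mA
P = VI cos φ = 86 × 0.0237 × cos(-46.9°) = 1.40 W

1.40 W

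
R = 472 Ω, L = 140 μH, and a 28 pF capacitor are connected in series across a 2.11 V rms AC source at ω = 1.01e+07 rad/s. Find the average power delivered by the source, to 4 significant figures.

X_L = ωL = 1414 Ω
X_C = 1/(ωC) = 3536 Ω
Net reactance X = X_L − X_C = -2122 Ω
Z = 472.0 − j2122 Ω
|Z| = √(472.0² + 2122²) = 2174 Ω
∠Z = arctan(-2122/472.0) = -77.46°
I = V/|Z| = 970.6 μA
P = VI cos φ = 2.11 × 0.0009706 × cos(-77.46°) = 444.6 μW

444.6 μW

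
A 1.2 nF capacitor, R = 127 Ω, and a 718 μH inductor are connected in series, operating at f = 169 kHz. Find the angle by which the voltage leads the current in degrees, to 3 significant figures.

-9.99°

ω = 2πf = 1.062e+06 rad/s
X_L = ωL = 762 Ω
X_C = 1/(ωC) = 785 Ω
Net reactance X = X_L − X_C = -22.4 Ω
Z = 127 − j22.4 Ω
|Z| = √(127² + 22.4²) = 129 Ω
∠Z = arctan(-22.4/127) = -9.99°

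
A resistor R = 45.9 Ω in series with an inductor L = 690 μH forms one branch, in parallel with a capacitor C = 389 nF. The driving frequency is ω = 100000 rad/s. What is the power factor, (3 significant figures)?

0.226

X_L = ωL = 69.0 Ω
X_C = 1/(ωC) = 25.7 Ω
Branch 1 (R+jX_L): Z₁ = 45.9 + j69.0 Ω, |Z₁| = 82.9 Ω
Branch 2 (−jX_C): Z₂ = −j25.7 Ω
Parallel: Z = Z₁Z₂/(Z₁+Z₂), |Z| = 33.8 Ω, ∠Z = -77.0°
cos φ = cos(-77.0°) = 0.226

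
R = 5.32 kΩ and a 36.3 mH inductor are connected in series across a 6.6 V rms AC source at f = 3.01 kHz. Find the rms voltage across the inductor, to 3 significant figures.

0.845 V

ω = 2πf = 18910 rad/s
X_L = ωL = 687 Ω
Z = 5320 + j687 Ω
|Z| = √(5320² + 687²) = 5360 Ω
I = V/|Z| = 1.23 mA
V_L = I·|Z_L| = 0.00123 × 687 = 0.845 V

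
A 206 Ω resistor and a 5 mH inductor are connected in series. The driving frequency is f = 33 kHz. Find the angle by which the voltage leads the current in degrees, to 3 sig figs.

78.8°

ω = 2πf = 207300 rad/s
X_L = ωL = 1040 Ω
Z = 206 + j1040 Ω
|Z| = √(206² + 1040²) = 1060 Ω
∠Z = arctan(1040/206) = 78.8°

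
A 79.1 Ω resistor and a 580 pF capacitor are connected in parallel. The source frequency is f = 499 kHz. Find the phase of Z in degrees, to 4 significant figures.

ω = 2πf = 3.135e+06 rad/s
X_C = 1/(ωC) = 549.9 Ω
Parallel: admittances add. Y = 1/R + jωC
Y = (0.01264 + j0.001818) S
|Y| = 0.01277 S → |Z| = 1/|Y| = 78.29 Ω, ∠Z = −∠Y = -8.185°

-8.185°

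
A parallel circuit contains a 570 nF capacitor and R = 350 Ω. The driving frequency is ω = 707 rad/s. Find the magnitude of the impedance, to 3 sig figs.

347 Ω

X_C = 1/(ωC) = 2480 Ω
Parallel: admittances add. Y = 1/R + jωC
Y = (0.00286 + j0.000403) S
|Y| = 0.00289 S → |Z| = 1/|Y| = 347 Ω, ∠Z = −∠Y = -8.03°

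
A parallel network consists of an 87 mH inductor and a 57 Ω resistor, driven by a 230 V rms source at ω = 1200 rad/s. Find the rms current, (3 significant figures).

4.60 A

X_L = ωL = 104 Ω
Parallel: admittances add. Y = 1/R + 1/(jωL)
Y = (0.0175 − j0.00958) S
|Y| = 0.0200 S → |Z| = 1/|Y| = 50.0 Ω, ∠Z = −∠Y = 28.6°
I = V/|Z| = 230/50.0 = 4.60 A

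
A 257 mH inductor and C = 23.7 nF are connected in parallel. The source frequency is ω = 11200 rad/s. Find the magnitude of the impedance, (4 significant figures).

12200 Ω

X_L = ωL = 2878 Ω
X_C = 1/(ωC) = 3767 Ω
Parallel: admittances add. Y = 1/(jωL) + jωC
Y = (0 − j8.198e-05) S
|Y| = 8.198e-05 S → |Z| = 1/|Y| = 12200 Ω, ∠Z = −∠Y = 90.00°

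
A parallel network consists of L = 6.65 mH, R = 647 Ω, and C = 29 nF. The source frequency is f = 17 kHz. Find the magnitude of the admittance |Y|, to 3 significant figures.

ω = 2πf = 106800 rad/s
X_L = ωL = 710 Ω
X_C = 1/(ωC) = 323 Ω
Parallel: admittances add. Y = 1/R + 1/(jωL) + jωC
Y = (0.00155 + j0.00169) S
|Y| = 0.00229 S → |Z| = 1/|Y| = 437 Ω, ∠Z = −∠Y = -47.6°

2.29 mS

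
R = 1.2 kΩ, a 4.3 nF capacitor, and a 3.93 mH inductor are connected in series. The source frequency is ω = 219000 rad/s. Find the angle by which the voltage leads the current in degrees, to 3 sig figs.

-9.52°

X_L = ωL = 861 Ω
X_C = 1/(ωC) = 1060 Ω
Net reactance X = X_L − X_C = -201 Ω
Z = 1200 − j201 Ω
|Z| = √(1200² + 201²) = 1220 Ω
∠Z = arctan(-201/1200) = -9.52°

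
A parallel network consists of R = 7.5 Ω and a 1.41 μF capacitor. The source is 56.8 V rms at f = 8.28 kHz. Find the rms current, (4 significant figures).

8.644 A

ω = 2πf = 52020 rad/s
X_C = 1/(ωC) = 13.63 Ω
Parallel: admittances add. Y = 1/R + jωC
Y = (0.1333 + j0.07335) S
|Y| = 0.1522 S → |Z| = 1/|Y| = 6.571 Ω, ∠Z = −∠Y = -28.82°
I = V/|Z| = 56.8/6.571 = 8.644 A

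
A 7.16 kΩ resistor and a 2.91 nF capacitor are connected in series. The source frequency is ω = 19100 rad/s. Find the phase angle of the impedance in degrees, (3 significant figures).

X_C = 1/(ωC) = 18000 Ω
Z = 7160 − j18000 Ω
|Z| = √(7160² + 18000²) = 19400 Ω
∠Z = arctan(-18000/7160) = -68.3°

-68.3°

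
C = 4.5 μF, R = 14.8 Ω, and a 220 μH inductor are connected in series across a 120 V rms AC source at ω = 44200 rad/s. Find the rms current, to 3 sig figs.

7.73 A

X_L = ωL = 9.72 Ω
X_C = 1/(ωC) = 5.03 Ω
Net reactance X = X_L − X_C = 4.70 Ω
Z = 14.8 + j4.70 Ω
|Z| = √(14.8² + 4.70²) = 15.5 Ω
I = V/|Z| = 120/15.5 = 7.73 A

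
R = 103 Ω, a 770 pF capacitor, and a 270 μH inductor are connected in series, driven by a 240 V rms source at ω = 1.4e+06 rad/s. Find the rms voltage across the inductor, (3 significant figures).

162 V

X_L = ωL = 378 Ω
X_C = 1/(ωC) = 928 Ω
Net reactance X = X_L − X_C = -550 Ω
Z = 103 − j550 Ω
|Z| = √(103² + 550²) = 559 Ω
I = V/|Z| = 429 mA
V_L = I·|Z_L| = 0.429 × 378 = 162 V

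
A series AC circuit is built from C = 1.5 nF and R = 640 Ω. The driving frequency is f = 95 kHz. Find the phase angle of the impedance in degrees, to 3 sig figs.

-60.2°

ω = 2πf = 596900 rad/s
X_C = 1/(ωC) = 1120 Ω
Z = 640 − j1120 Ω
|Z| = √(640² + 1120²) = 1290 Ω
∠Z = arctan(-1120/640) = -60.2°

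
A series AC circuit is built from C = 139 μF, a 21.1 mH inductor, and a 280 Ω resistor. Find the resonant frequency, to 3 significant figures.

92.9 Hz

ω₀ = 1/√(LC) = 1/√(0.0211 × 0.000139) = 583.9 rad/s
f₀ = ω₀/(2π) = 92.9 Hz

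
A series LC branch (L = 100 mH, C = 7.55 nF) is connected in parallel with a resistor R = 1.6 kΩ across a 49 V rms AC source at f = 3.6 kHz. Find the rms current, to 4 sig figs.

33.52 mA

ω = 2πf = 22620 rad/s
X_L = ωL = 2262 Ω
X_C = 1/(ωC) = 5856 Ω
Branch 1: Z₁ = R = 1600 Ω
Branch 2 (series LC): Z₂ = j(X_L − X_C) = −j3594 Ω
Parallel: Z = Z₁Z₂/(Z₁+Z₂), |Z| = 1462 Ω, ∠Z = -24.00°
I = V/|Z| = 49/1462 = 33.52 mA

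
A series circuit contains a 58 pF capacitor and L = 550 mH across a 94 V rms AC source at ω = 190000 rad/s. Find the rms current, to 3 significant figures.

X_L = ωL = 105000 Ω
X_C = 1/(ωC) = 90700 Ω
Net reactance X = X_L − X_C = 13800 Ω
Z = j13800 Ω
|Z| = √(0² + 13800²) = 13800 Ω
I = V/|Z| = 94/13800 = 6.83 mA

6.83 mA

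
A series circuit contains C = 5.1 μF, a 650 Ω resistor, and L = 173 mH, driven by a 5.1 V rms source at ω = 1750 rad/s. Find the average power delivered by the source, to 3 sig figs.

36.8 mW

X_L = ωL = 303 Ω
X_C = 1/(ωC) = 112 Ω
Net reactance X = X_L − X_C = 191 Ω
Z = 650 + j191 Ω
|Z| = √(650² + 191²) = 677 Ω
∠Z = arctan(191/650) = 16.4°
I = V/|Z| = 7.53 mA
P = VI cos φ = 5.1 × 0.00753 × cos(16.4°) = 36.8 mW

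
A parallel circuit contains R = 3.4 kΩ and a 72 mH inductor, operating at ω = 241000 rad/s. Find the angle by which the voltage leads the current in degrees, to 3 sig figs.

X_L = ωL = 17400 Ω
Parallel: admittances add. Y = 1/R + 1/(jωL)
Y = (0.000294 − j5.76e-05) S
|Y| = 0.000300 S → |Z| = 1/|Y| = 3340 Ω, ∠Z = −∠Y = 11.1°

11.1°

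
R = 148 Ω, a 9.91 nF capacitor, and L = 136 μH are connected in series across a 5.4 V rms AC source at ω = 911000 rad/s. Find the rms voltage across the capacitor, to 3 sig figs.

4.03 V

X_L = ωL = 124 Ω
X_C = 1/(ωC) = 111 Ω
Net reactance X = X_L − X_C = 13.1 Ω
Z = 148 + j13.1 Ω
|Z| = √(148² + 13.1²) = 149 Ω
I = V/|Z| = 36.3 mA
V_C = I·|Z_C| = 0.0363 × 111 = 4.03 V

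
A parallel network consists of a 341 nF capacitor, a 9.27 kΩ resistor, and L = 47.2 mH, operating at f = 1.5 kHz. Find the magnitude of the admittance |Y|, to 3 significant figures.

972 μS

ω = 2πf = 9425 rad/s
X_L = ωL = 445 Ω
X_C = 1/(ωC) = 311 Ω
Parallel: admittances add. Y = 1/R + 1/(jωL) + jωC
Y = (0.000108 + j0.000966) S
|Y| = 0.000972 S → |Z| = 1/|Y| = 1030 Ω, ∠Z = −∠Y = -83.6°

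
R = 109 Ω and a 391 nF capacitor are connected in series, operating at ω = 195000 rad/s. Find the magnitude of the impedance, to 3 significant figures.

110 Ω

X_C = 1/(ωC) = 13.1 Ω
Z = 109 − j13.1 Ω
|Z| = √(109² + 13.1²) = 110 Ω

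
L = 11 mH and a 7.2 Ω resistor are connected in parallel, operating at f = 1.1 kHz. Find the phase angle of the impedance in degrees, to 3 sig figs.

ω = 2πf = 6912 rad/s
X_L = ωL = 76.0 Ω
Parallel: admittances add. Y = 1/R + 1/(jωL)
Y = (0.139 − j0.0132) S
|Y| = 0.140 S → |Z| = 1/|Y| = 7.17 Ω, ∠Z = −∠Y = 5.41°

5.41°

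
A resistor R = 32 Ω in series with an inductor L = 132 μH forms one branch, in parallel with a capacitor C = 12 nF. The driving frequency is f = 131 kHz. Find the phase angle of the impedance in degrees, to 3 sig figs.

-29.4°

ω = 2πf = 823100 rad/s
X_L = ωL = 109 Ω
X_C = 1/(ωC) = 101 Ω
Branch 1 (R+jX_L): Z₁ = 32.0 + j109 Ω, |Z₁| = 113 Ω
Branch 2 (−jX_C): Z₂ = −j101 Ω
Parallel: Z = Z₁Z₂/(Z₁+Z₂), |Z| = 349 Ω, ∠Z = -29.4°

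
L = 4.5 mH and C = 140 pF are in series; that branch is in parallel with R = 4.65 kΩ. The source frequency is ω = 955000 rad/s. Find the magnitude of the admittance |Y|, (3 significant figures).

X_L = ωL = 4300 Ω
X_C = 1/(ωC) = 7480 Ω
Branch 1: Z₁ = R = 4650 Ω
Branch 2 (series LC): Z₂ = j(X_L − X_C) = −j3180 Ω
Parallel: Z = Z₁Z₂/(Z₁+Z₂), |Z| = 2630 Ω, ∠Z = -55.6°
|Y| = 1/|Z| = 381 μS

381 μS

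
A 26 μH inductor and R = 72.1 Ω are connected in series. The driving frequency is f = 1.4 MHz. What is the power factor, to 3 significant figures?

0.301

ω = 2πf = 8.796e+06 rad/s
X_L = ωL = 229 Ω
Z = 72.1 + j229 Ω
|Z| = √(72.1² + 229²) = 240 Ω
∠Z = arctan(229/72.1) = 72.5°
cos φ = cos(72.5°) = 0.301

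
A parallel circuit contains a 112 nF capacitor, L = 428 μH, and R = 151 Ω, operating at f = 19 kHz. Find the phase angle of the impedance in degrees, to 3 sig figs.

43.1°

ω = 2πf = 119400 rad/s
X_L = ωL = 51.1 Ω
X_C = 1/(ωC) = 74.8 Ω
Parallel: admittances add. Y = 1/R + 1/(jωL) + jωC
Y = (0.00662 − j0.00620) S
|Y| = 0.00907 S → |Z| = 1/|Y| = 110 Ω, ∠Z = −∠Y = 43.1°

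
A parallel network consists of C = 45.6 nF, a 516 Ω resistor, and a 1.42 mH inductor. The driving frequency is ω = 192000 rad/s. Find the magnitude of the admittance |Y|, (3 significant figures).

X_L = ωL = 273 Ω
X_C = 1/(ωC) = 114 Ω
Parallel: admittances add. Y = 1/R + 1/(jωL) + jωC
Y = (0.00194 + j0.00509) S
|Y| = 0.00544 S → |Z| = 1/|Y| = 184 Ω, ∠Z = −∠Y = -69.1°

5.44 mS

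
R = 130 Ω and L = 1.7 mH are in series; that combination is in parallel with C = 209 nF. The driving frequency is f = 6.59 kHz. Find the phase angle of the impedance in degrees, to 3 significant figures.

-42.4°

ω = 2πf = 41410 rad/s
X_L = ωL = 70.4 Ω
X_C = 1/(ωC) = 116 Ω
Branch 1 (R+jX_L): Z₁ = 130 + j70.4 Ω, |Z₁| = 148 Ω
Branch 2 (−jX_C): Z₂ = −j116 Ω
Parallel: Z = Z₁Z₂/(Z₁+Z₂), |Z| = 124 Ω, ∠Z = -42.4°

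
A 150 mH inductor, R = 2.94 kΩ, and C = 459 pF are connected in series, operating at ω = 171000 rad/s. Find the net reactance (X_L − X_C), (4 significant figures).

X_L = ωL = 25650 Ω
X_C = 1/(ωC) = 12740 Ω
X = 25650 − 12740 = 12910 Ω

12910 Ω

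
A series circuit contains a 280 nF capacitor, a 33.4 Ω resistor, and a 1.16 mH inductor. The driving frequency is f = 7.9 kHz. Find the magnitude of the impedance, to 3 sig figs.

ω = 2πf = 49640 rad/s
X_L = ωL = 57.6 Ω
X_C = 1/(ωC) = 72.0 Ω
Net reactance X = X_L − X_C = -14.4 Ω
Z = 33.4 − j14.4 Ω
|Z| = √(33.4² + 14.4²) = 36.4 Ω

36.4 Ω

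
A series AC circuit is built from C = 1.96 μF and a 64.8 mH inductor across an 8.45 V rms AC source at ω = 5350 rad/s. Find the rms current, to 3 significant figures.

X_L = ωL = 347 Ω
X_C = 1/(ωC) = 95.4 Ω
Net reactance X = X_L − X_C = 251 Ω
Z = j251 Ω
|Z| = √(0² + 251²) = 251 Ω
I = V/|Z| = 8.45/251 = 33.6 mA

33.6 mA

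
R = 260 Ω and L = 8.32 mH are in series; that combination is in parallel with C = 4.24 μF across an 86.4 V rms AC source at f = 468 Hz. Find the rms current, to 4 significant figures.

1.097 A

ω = 2πf = 2941 rad/s
X_L = ωL = 24.47 Ω
X_C = 1/(ωC) = 80.21 Ω
Branch 1 (R+jX_L): Z₁ = 260.0 + j24.47 Ω, |Z₁| = 261.1 Ω
Branch 2 (−jX_C): Z₂ = −j80.21 Ω
Parallel: Z = Z₁Z₂/(Z₁+Z₂), |Z| = 78.77 Ω, ∠Z = -72.52°
I = V/|Z| = 86.4/78.77 = 1.097 A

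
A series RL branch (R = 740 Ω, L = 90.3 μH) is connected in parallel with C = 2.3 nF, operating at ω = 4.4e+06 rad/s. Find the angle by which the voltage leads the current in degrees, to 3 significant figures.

-83.7°

X_L = ωL = 397 Ω
X_C = 1/(ωC) = 98.8 Ω
Branch 1 (R+jX_L): Z₁ = 740 + j397 Ω, |Z₁| = 840 Ω
Branch 2 (−jX_C): Z₂ = −j98.8 Ω
Parallel: Z = Z₁Z₂/(Z₁+Z₂), |Z| = 104 Ω, ∠Z = -83.7°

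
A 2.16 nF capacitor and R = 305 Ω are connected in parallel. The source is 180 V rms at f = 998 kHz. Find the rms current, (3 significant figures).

ω = 2πf = 6.271e+06 rad/s
X_C = 1/(ωC) = 73.8 Ω
Parallel: admittances add. Y = 1/R + jωC
Y = (0.00328 + j0.0135) S
|Y| = 0.0139 S → |Z| = 1/|Y| = 71.8 Ω, ∠Z = −∠Y = -76.4°
I = V/|Z| = 180/71.8 = 2.51 A

2.51 A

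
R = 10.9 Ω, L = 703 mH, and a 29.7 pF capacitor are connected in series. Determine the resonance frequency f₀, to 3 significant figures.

ω₀ = 1/√(LC) = 1/√(0.703 × 2.97e-11) = 218800 rad/s
f₀ = ω₀/(2π) = 34.8 kHz

34.8 kHz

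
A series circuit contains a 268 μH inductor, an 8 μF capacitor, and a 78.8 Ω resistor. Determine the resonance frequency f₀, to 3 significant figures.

ω₀ = 1/√(LC) = 1/√(0.000268 × 8e-06) = 21600 rad/s
f₀ = ω₀/(2π) = 3.44 kHz

3.44 kHz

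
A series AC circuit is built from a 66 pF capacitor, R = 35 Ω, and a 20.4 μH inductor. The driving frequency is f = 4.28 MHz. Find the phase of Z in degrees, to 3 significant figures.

-23.0°

ω = 2πf = 2.689e+07 rad/s
X_L = ωL = 549 Ω
X_C = 1/(ωC) = 563 Ω
Net reactance X = X_L − X_C = -14.8 Ω
Z = 35.0 − j14.8 Ω
|Z| = √(35.0² + 14.8²) = 38.0 Ω
∠Z = arctan(-14.8/35.0) = -23.0°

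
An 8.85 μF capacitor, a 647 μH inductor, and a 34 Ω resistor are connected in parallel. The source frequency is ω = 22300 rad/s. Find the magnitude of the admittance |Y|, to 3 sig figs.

131 mS

X_L = ωL = 14.4 Ω
X_C = 1/(ωC) = 5.07 Ω
Parallel: admittances add. Y = 1/R + 1/(jωL) + jωC
Y = (0.0294 + j0.128) S
|Y| = 0.131 S → |Z| = 1/|Y| = 7.61 Ω, ∠Z = −∠Y = -77.1°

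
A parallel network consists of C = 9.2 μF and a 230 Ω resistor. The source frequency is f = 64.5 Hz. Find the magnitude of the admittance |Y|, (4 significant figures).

5.728 mS

ω = 2πf = 405.3 rad/s
X_C = 1/(ωC) = 268.2 Ω
Parallel: admittances add. Y = 1/R + jωC
Y = (0.004348 + j0.003728) S
|Y| = 0.005728 S → |Z| = 1/|Y| = 174.6 Ω, ∠Z = −∠Y = -40.61°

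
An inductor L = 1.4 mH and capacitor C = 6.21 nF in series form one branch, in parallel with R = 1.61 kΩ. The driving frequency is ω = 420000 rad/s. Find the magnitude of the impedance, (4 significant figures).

203.0 Ω

X_L = ωL = 588.0 Ω
X_C = 1/(ωC) = 383.4 Ω
Branch 1: Z₁ = R = 1610 Ω
Branch 2 (series LC): Z₂ = j(X_L − X_C) = j204.6 Ω
Parallel: Z = Z₁Z₂/(Z₁+Z₂), |Z| = 203.0 Ω, ∠Z = 82.76°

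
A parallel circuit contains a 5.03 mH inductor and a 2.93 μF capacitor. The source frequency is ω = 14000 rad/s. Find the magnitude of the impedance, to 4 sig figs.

37.29 Ω

X_L = ωL = 70.42 Ω
X_C = 1/(ωC) = 24.38 Ω
Parallel: admittances add. Y = 1/(jωL) + jωC
Y = (0 + j0.02682) S
|Y| = 0.02682 S → |Z| = 1/|Y| = 37.29 Ω, ∠Z = −∠Y = -90.00°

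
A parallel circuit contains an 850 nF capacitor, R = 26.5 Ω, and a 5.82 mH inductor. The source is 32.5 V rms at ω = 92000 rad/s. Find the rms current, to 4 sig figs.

2.767 A

X_L = ωL = 535.4 Ω
X_C = 1/(ωC) = 12.79 Ω
Parallel: admittances add. Y = 1/R + 1/(jωL) + jωC
Y = (0.03774 + j0.07633) S
|Y| = 0.08515 S → |Z| = 1/|Y| = 11.74 Ω, ∠Z = −∠Y = -63.69°
I = V/|Z| = 32.5/11.74 = 2.767 A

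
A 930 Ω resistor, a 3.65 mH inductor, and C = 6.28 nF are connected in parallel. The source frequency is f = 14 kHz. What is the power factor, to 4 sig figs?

ω = 2πf = 87960 rad/s
X_L = ωL = 321.1 Ω
X_C = 1/(ωC) = 1810 Ω
Parallel: admittances add. Y = 1/R + 1/(jωL) + jωC
Y = (0.001075 − j0.002562) S
|Y| = 0.002779 S → |Z| = 1/|Y| = 359.9 Ω, ∠Z = −∠Y = 67.23°
cos φ = cos(67.23°) = 0.3870

0.3870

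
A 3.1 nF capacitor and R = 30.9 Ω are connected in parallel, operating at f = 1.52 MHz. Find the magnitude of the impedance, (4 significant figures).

ω = 2πf = 9.55e+06 rad/s
X_C = 1/(ωC) = 33.78 Ω
Parallel: admittances add. Y = 1/R + jωC
Y = (0.03236 + j0.02961) S
|Y| = 0.04386 S → |Z| = 1/|Y| = 22.80 Ω, ∠Z = −∠Y = -42.45°

22.80 Ω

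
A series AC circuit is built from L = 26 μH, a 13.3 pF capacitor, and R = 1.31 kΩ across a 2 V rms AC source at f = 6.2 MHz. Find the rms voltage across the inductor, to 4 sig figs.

1.267 V

ω = 2πf = 3.896e+07 rad/s
X_L = ωL = 1013 Ω
X_C = 1/(ωC) = 1930 Ω
Net reactance X = X_L − X_C = -917.2 Ω
Z = 1310 − j917.2 Ω
|Z| = √(1310² + 917.2²) = 1599 Ω
I = V/|Z| = 1.251 mA
V_L = I·|Z_L| = 0.001251 × 1013 = 1.267 V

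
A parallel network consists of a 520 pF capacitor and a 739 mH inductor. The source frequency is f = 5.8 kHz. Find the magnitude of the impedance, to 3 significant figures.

55000 Ω

ω = 2πf = 36440 rad/s
X_L = ωL = 26900 Ω
X_C = 1/(ωC) = 52800 Ω
Parallel: admittances add. Y = 1/(jωL) + jωC
Y = (0 − j1.82e-05) S
|Y| = 1.82e-05 S → |Z| = 1/|Y| = 55000 Ω, ∠Z = −∠Y = 90.0°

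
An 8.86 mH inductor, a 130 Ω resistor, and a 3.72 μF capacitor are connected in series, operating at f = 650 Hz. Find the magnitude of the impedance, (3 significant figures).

ω = 2πf = 4084 rad/s
X_L = ωL = 36.2 Ω
X_C = 1/(ωC) = 65.8 Ω
Net reactance X = X_L − X_C = -29.6 Ω
Z = 130 − j29.6 Ω
|Z| = √(130² + 29.6²) = 133 Ω

133 Ω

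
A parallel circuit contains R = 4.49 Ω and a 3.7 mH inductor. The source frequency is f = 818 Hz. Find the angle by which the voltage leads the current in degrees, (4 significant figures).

ω = 2πf = 5140 rad/s
X_L = ωL = 19.02 Ω
Parallel: admittances add. Y = 1/R + 1/(jωL)
Y = (0.2227 − j0.05259) S
|Y| = 0.2288 S → |Z| = 1/|Y| = 4.370 Ω, ∠Z = −∠Y = 13.28°

13.28°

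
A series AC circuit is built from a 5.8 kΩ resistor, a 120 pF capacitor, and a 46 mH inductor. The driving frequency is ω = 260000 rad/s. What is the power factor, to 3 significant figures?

0.277

X_L = ωL = 12000 Ω
X_C = 1/(ωC) = 32100 Ω
Net reactance X = X_L − X_C = -20100 Ω
Z = 5800 − j20100 Ω
|Z| = √(5800² + 20100²) = 20900 Ω
∠Z = arctan(-20100/5800) = -73.9°
cos φ = cos(-73.9°) = 0.277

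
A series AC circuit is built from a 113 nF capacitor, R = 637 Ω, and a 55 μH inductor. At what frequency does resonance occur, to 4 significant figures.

ω₀ = 1/√(LC) = 1/√(5.5e-05 × 1.13e-07) = 401100 rad/s
f₀ = ω₀/(2π) = 63.84 kHz

63.84 kHz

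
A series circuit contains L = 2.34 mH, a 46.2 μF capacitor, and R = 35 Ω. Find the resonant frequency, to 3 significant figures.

484 Hz

ω₀ = 1/√(LC) = 1/√(0.00234 × 4.62e-05) = 3041 rad/s
f₀ = ω₀/(2π) = 484 Hz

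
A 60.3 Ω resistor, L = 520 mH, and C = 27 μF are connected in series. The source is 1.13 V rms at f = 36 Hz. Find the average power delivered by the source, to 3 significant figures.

13.4 mW

ω = 2πf = 226.2 rad/s
X_L = ωL = 118 Ω
X_C = 1/(ωC) = 164 Ω
Net reactance X = X_L − X_C = -46.1 Ω
Z = 60.3 − j46.1 Ω
|Z| = √(60.3² + 46.1²) = 75.9 Ω
∠Z = arctan(-46.1/60.3) = -37.4°
I = V/|Z| = 14.9 mA
P = VI cos φ = 1.13 × 0.0149 × cos(-37.4°) = 13.4 mW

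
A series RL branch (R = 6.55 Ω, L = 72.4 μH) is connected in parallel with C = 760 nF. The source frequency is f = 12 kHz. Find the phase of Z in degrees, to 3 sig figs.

ω = 2πf = 75400 rad/s
X_L = ωL = 5.46 Ω
X_C = 1/(ωC) = 17.5 Ω
Branch 1 (R+jX_L): Z₁ = 6.55 + j5.46 Ω, |Z₁| = 8.53 Ω
Branch 2 (−jX_C): Z₂ = −j17.5 Ω
Parallel: Z = Z₁Z₂/(Z₁+Z₂), |Z| = 10.9 Ω, ∠Z = 11.2°

11.2°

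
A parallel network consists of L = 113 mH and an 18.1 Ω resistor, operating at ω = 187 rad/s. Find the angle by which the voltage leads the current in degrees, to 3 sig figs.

X_L = ωL = 21.1 Ω
Parallel: admittances add. Y = 1/R + 1/(jωL)
Y = (0.0552 − j0.0473) S
|Y| = 0.0727 S → |Z| = 1/|Y| = 13.7 Ω, ∠Z = −∠Y = 40.6°

40.6°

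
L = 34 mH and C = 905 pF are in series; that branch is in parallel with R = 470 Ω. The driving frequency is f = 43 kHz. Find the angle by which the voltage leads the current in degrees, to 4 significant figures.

5.269°

ω = 2πf = 270200 rad/s
X_L = ωL = 9186 Ω
X_C = 1/(ωC) = 4090 Ω
Branch 1: Z₁ = R = 470.0 Ω
Branch 2 (series LC): Z₂ = j(X_L − X_C) = j5096 Ω
Parallel: Z = Z₁Z₂/(Z₁+Z₂), |Z| = 468.0 Ω, ∠Z = 5.269°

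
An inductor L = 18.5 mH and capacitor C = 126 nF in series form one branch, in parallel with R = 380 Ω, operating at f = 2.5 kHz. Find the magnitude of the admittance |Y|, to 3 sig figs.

ω = 2πf = 15710 rad/s
X_L = ωL = 291 Ω
X_C = 1/(ωC) = 505 Ω
Branch 1: Z₁ = R = 380 Ω
Branch 2 (series LC): Z₂ = j(X_L − X_C) = −j215 Ω
Parallel: Z = Z₁Z₂/(Z₁+Z₂), |Z| = 187 Ω, ∠Z = -60.5°
|Y| = 1/|Z| = 5.35 mS

5.35 mS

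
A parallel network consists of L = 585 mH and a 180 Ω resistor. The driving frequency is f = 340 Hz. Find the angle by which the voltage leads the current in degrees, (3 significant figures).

8.20°

ω = 2πf = 2136 rad/s
X_L = ωL = 1250 Ω
Parallel: admittances add. Y = 1/R + 1/(jωL)
Y = (0.00556 − j0.000800) S
|Y| = 0.00561 S → |Z| = 1/|Y| = 178 Ω, ∠Z = −∠Y = 8.20°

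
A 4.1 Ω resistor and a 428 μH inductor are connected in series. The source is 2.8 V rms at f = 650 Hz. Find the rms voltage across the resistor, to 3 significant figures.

ω = 2πf = 4084 rad/s
X_L = ωL = 1.75 Ω
Z = 4.10 + j1.75 Ω
|Z| = √(4.10² + 1.75²) = 4.46 Ω
I = V/|Z| = 628 mA
V_R = I·|Z_R| = 0.628 × 4.10 = 2.58 V

2.58 V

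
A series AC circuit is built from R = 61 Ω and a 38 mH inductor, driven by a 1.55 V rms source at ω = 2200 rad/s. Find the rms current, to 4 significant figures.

14.98 mA

X_L = ωL = 83.60 Ω
Z = 61.00 + j83.60 Ω
|Z| = √(61.00² + 83.60²) = 103.5 Ω
I = V/|Z| = 1.55/103.5 = 14.98 mA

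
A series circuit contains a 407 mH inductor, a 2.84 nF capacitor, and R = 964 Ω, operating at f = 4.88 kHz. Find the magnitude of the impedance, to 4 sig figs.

1386 Ω

ω = 2πf = 30660 rad/s
X_L = ωL = 12480 Ω
X_C = 1/(ωC) = 11480 Ω
Net reactance X = X_L − X_C = 995.7 Ω
Z = 964.0 + j995.7 Ω
|Z| = √(964.0² + 995.7²) = 1386 Ω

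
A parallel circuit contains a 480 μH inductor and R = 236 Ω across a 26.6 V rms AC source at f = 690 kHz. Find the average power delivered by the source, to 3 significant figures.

3.00 W

ω = 2πf = 4.335e+06 rad/s
X_L = ωL = 2080 Ω
Parallel: admittances add. Y = 1/R + 1/(jωL)
Y = (0.00424 − j0.000481) S
|Y| = 0.00426 S → |Z| = 1/|Y| = 234 Ω, ∠Z = −∠Y = 6.47°
I = V/|Z| = 113 mA
P = VI cos φ = 26.6 × 0.113 × cos(6.47°) = 3.00 W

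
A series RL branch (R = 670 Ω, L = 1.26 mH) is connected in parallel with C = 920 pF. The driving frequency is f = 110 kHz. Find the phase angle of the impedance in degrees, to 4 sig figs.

8.756°

ω = 2πf = 691200 rad/s
X_L = ωL = 870.8 Ω
X_C = 1/(ωC) = 1573 Ω
Branch 1 (R+jX_L): Z₁ = 670.0 + j870.8 Ω, |Z₁| = 1099 Ω
Branch 2 (−jX_C): Z₂ = −j1573 Ω
Parallel: Z = Z₁Z₂/(Z₁+Z₂), |Z| = 1781 Ω, ∠Z = 8.756°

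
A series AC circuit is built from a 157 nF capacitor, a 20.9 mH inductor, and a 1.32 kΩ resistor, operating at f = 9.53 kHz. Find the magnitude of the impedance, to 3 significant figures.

1750 Ω

ω = 2πf = 59880 rad/s
X_L = ωL = 1250 Ω
X_C = 1/(ωC) = 106 Ω
Net reactance X = X_L − X_C = 1150 Ω
Z = 1320 + j1150 Ω
|Z| = √(1320² + 1150²) = 1750 Ω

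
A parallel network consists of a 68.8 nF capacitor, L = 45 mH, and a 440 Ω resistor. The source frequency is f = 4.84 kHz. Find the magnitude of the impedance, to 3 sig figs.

377 Ω

ω = 2πf = 30410 rad/s
X_L = ωL = 1370 Ω
X_C = 1/(ωC) = 478 Ω
Parallel: admittances add. Y = 1/R + 1/(jωL) + jωC
Y = (0.00227 + j0.00136) S
|Y| = 0.00265 S → |Z| = 1/|Y| = 377 Ω, ∠Z = −∠Y = -30.9°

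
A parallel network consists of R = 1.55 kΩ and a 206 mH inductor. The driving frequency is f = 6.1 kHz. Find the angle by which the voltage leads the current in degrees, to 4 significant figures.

ω = 2πf = 38330 rad/s
X_L = ωL = 7895 Ω
Parallel: admittances add. Y = 1/R + 1/(jωL)
Y = (0.0006452 − j0.0001267) S
|Y| = 0.0006575 S → |Z| = 1/|Y| = 1521 Ω, ∠Z = −∠Y = 11.11°

11.11°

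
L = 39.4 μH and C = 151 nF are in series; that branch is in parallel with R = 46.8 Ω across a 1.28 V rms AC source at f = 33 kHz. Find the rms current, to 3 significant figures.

60.4 mA

ω = 2πf = 207300 rad/s
X_L = ωL = 8.17 Ω
X_C = 1/(ωC) = 31.9 Ω
Branch 1: Z₁ = R = 46.8 Ω
Branch 2 (series LC): Z₂ = j(X_L − X_C) = −j23.8 Ω
Parallel: Z = Z₁Z₂/(Z₁+Z₂), |Z| = 21.2 Ω, ∠Z = -63.1°
I = V/|Z| = 1.28/21.2 = 60.4 mA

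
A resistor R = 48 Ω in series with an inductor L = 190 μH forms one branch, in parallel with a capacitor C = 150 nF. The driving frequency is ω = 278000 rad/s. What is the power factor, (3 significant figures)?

X_L = ωL = 52.8 Ω
X_C = 1/(ωC) = 24.0 Ω
Branch 1 (R+jX_L): Z₁ = 48.0 + j52.8 Ω, |Z₁| = 71.4 Ω
Branch 2 (−jX_C): Z₂ = −j24.0 Ω
Parallel: Z = Z₁Z₂/(Z₁+Z₂), |Z| = 30.6 Ω, ∠Z = -73.3°
cos φ = cos(-73.3°) = 0.288

0.288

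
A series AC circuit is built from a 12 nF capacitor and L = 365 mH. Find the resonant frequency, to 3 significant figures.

ω₀ = 1/√(LC) = 1/√(0.365 × 1.2e-08) = 15110 rad/s
f₀ = ω₀/(2π) = 2.40 kHz

2.40 kHz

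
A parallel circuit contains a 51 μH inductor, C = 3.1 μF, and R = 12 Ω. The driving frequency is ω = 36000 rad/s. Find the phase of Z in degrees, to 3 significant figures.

X_L = ωL = 1.84 Ω
X_C = 1/(ωC) = 8.96 Ω
Parallel: admittances add. Y = 1/R + 1/(jωL) + jωC
Y = (0.0833 − j0.433) S
|Y| = 0.441 S → |Z| = 1/|Y| = 2.27 Ω, ∠Z = −∠Y = 79.1°

79.1°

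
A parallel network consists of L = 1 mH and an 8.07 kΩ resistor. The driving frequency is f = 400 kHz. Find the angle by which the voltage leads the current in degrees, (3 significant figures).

72.7°

ω = 2πf = 2.513e+06 rad/s
X_L = ωL = 2510 Ω
Parallel: admittances add. Y = 1/R + 1/(jωL)
Y = (0.000124 − j0.000398) S
|Y| = 0.000417 S → |Z| = 1/|Y| = 2400 Ω, ∠Z = −∠Y = 72.7°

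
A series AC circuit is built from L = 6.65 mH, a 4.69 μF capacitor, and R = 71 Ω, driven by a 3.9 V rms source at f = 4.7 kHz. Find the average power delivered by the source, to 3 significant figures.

26.5 mW

ω = 2πf = 29530 rad/s
X_L = ωL = 196 Ω
X_C = 1/(ωC) = 7.22 Ω
Net reactance X = X_L − X_C = 189 Ω
Z = 71.0 + j189 Ω
|Z| = √(71.0² + 189²) = 202 Ω
∠Z = arctan(189/71.0) = 69.4°
I = V/|Z| = 19.3 mA
P = VI cos φ = 3.9 × 0.0193 × cos(69.4°) = 26.5 mW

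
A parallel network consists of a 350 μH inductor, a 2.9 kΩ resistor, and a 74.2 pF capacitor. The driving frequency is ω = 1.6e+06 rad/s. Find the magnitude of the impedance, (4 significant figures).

587.4 Ω

X_L = ωL = 560.0 Ω
X_C = 1/(ωC) = 8423 Ω
Parallel: admittances add. Y = 1/R + 1/(jωL) + jωC
Y = (0.0003448 − j0.001667) S
|Y| = 0.001702 S → |Z| = 1/|Y| = 587.4 Ω, ∠Z = −∠Y = 78.31°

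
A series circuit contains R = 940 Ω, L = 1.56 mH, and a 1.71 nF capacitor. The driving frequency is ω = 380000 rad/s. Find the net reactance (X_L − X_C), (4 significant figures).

X_L = ωL = 592.8 Ω
X_C = 1/(ωC) = 1539 Ω
X = 592.8 − 1539 = -946.1 Ω

-946.1 Ω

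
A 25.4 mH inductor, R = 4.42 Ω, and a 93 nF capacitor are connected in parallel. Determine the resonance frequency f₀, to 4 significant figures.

3.275 kHz

ω₀ = 1/√(LC) = 1/√(0.0254 × 9.3e-08) = 20580 rad/s
f₀ = ω₀/(2π) = 3.275 kHz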